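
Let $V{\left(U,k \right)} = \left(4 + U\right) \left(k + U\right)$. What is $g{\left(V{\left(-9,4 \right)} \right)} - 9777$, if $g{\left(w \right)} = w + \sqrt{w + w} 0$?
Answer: $-9752$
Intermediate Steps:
$V{\left(U,k \right)} = \left(4 + U\right) \left(U + k\right)$
$g{\left(w \right)} = w$ ($g{\left(w \right)} = w + \sqrt{2 w} 0 = w + \sqrt{2} \sqrt{w} 0 = w + 0 = w$)
$g{\left(V{\left(-9,4 \right)} \right)} - 9777 = \left(\left(-9\right)^{2} + 4 \left(-9\right) + 4 \cdot 4 - 36\right) - 9777 = \left(81 - 36 + 16 - 36\right) - 9777 = 25 - 9777 = -9752$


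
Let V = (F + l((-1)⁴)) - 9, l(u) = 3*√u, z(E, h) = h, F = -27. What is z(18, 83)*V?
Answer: -2739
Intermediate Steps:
V = -33 (V = (-27 + 3*√((-1)⁴)) - 9 = (-27 + 3*√1) - 9 = (-27 + 3*1) - 9 = (-27 + 3) - 9 = -24 - 9 = -33)
z(18, 83)*V = 83*(-33) = -2739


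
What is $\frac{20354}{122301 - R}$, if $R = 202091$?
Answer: $- \frac{10177}{39895} \approx -0.25509$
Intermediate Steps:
$\frac{20354}{122301 - R} = \frac{20354}{122301 - 202091} = \frac{20354}{-79790} = 20354 \left(- \frac{1}{79790}\right) = - \frac{10177}{39895}$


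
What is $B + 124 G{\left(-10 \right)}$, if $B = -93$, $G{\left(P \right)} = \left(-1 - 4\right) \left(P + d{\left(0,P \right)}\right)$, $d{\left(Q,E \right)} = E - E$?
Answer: $6107$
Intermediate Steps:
$d{\left(Q,E \right)} = 0$
$G{\left(P \right)} = - 5 P$ ($G{\left(P \right)} = \left(-1 - 4\right) \left(P + 0\right) = - 5 P$)
$B + 124 G{\left(-10 \right)} = -93 + 124 \left(\left(-5\right) \left(-10\right)\right) = -93 + 124 \cdot 50 = -93 + 6200 = 6107$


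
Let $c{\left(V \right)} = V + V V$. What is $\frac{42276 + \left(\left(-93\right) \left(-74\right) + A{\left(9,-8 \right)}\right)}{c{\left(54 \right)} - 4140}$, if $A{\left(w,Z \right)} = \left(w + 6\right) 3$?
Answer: $- \frac{5467}{130} \approx -42.054$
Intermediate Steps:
$A{\left(w,Z \right)} = 18 + 3 w$ ($A{\left(w,Z \right)} = \left(6 + w\right) 3 = 18 + 3 w$)
$c{\left(V \right)} = V + V^{2}$
$\frac{42276 + \left(\left(-93\right) \left(-74\right) + A{\left(9,-8 \right)}\right)}{c{\left(54 \right)} - 4140} = \frac{42276 + \left(\left(-93\right) \left(-74\right) + \left(18 + 3 \cdot 9\right)\right)}{54 \left(1 + 54\right) - 4140} = \frac{42276 + \left(6882 + \left(18 + 27\right)\right)}{54 \cdot 55 - 4140} = \frac{42276 + \left(6882 + 45\right)}{2970 - 4140} = \frac{42276 + 6927}{-1170} = 49203 \left(- \frac{1}{1170}\right) = - \frac{5467}{130}$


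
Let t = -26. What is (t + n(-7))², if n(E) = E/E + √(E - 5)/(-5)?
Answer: 15613/25 + 20*I*√3 ≈ 624.52 + 34.641*I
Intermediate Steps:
n(E) = 1 - √(-5 + E)/5 (n(E) = 1 + √(-5 + E)*(-⅕) = 1 - √(-5 + E)/5)
(t + n(-7))² = (-26 + (1 - √(-5 - 7)/5))² = (-26 + (1 - 2*I*√3/5))² = (-25 - 2*I*√3/5)²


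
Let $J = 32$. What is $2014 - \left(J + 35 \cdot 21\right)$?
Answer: $1247$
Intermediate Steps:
$2014 - \left(J + 35 \cdot 21\right) = 2014 - \left(32 + 35 \cdot 21\right) = 2014 - \left(32 + 735\right) = 2014 - 767 = 1247$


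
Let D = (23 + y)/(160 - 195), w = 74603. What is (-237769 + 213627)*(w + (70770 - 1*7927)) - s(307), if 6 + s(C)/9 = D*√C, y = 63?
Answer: -3318221278 + 774*√307/35 ≈ -3.3182e+9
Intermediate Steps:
D = -86/35 (D = (23 + 63)/(160 - 195) = 86/(-35) = 86*(-1/35) = -86/35 ≈ -2.4571)
s(C) = -54 - 774*√C/35 (s(C) = -54 + 9*(-86*√C/35) = -54 - 774*√C/35)
(-237769 + 213627)*(w + (70770 - 1*7927)) - s(307) = (-237769 + 213627)*(74603 + (70770 - 1*7927)) - (-54 - 774*√307/35) = -24142*(74603 + (70770 - 7927)) + (54 + 774*√307/35) = -24142*(74603 + 62843) + (54 + 774*√307/35) = -24142*137446 + (54 + 774*√307/35) = -3318221332 + (54 + 774*√307/35) = -3318221278 + 774*√307/35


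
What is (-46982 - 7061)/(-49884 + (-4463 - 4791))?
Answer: 54043/59138 ≈ 0.91385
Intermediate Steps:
(-46982 - 7061)/(-49884 + (-4463 - 4791)) = -54043/(-49884 - 9254) = -54043/(-59138) = -54043*(-1/59138) = 54043/59138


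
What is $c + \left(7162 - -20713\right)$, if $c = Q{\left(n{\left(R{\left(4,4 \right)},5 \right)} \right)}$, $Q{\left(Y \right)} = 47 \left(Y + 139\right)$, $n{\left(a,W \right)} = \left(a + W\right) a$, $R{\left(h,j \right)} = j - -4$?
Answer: $39296$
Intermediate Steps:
$R{\left(h,j \right)} = 4 + j$ ($R{\left(h,j \right)} = j + 4 = 4 + j$)
$n{\left(a,W \right)} = a \left(W + a\right)$ ($n{\left(a,W \right)} = \left(W + a\right) a = a \left(W + a\right)$)
$Q{\left(Y \right)} = 6533 + 47 Y$ ($Q{\left(Y \right)} = 47 \left(139 + Y\right) = 6533 + 47 Y$)
$c = 11421$ ($c = 6533 + 47 \left(4 + 4\right) \left(5 + \left(4 + 4\right)\right) = 6533 + 47 \cdot 8 \left(5 + 8\right) = 6533 + 47 \cdot 8 \cdot 13 = 6533 + 47 \cdot 104 = 6533 + 4888 = 11421$)
$c + \left(7162 - -20713\right) = 11421 + \left(7162 - -20713\right) = 11421 + \left(7162 + 20713\right) = 11421 + 27875 = 39296$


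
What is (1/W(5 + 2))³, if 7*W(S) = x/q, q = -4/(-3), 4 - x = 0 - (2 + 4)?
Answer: 2744/3375 ≈ 0.81304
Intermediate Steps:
x = 10 (x = 4 - (0 - (2 + 4)) = 4 - (0 - 1*6) = 4 - (0 - 6) = 4 - 1*(-6) = 4 + 6 = 10)
q = 4/3 (q = -4*(-⅓) = 4/3 ≈ 1.3333)
W(S) = 15/14 (W(S) = (10/(4/3))/7 = (10*(¾))/7 = (⅐)*(15/2) = 15/14)
(1/W(5 + 2))³ = (1/(15/14))³ = (14/15)³ = 2744/3375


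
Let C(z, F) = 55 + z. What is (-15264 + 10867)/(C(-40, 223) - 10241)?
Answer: 4397/10226 ≈ 0.42998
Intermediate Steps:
(-15264 + 10867)/(C(-40, 223) - 10241) = (-15264 + 10867)/((55 - 40) - 10241) = -4397/(15 - 10241) = -4397/(-10226) = -4397*(-1/10226) = 4397/10226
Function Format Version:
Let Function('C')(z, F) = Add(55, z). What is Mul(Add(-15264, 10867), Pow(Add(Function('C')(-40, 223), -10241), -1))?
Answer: Rational(4397, 10226) ≈ 0.42998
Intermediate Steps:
Mul(Add(-15264, 10867), Pow(Add(Function('C')(-40, 223), -10241), -1)) = Mul(Add(-15264, 10867), Pow(Add(Add(55, -40), -10241), -1)) = Mul(-4397, Pow(Add(15, -10241), -1)) = Mul(-4397, Pow(-10226, -1)) = Mul(-4397, Rational(-1, 10226)) = Rational(4397, 10226)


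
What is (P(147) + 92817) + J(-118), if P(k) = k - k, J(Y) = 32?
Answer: 92849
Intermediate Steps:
P(k) = 0
(P(147) + 92817) + J(-118) = (0 + 92817) + 32 = 92817 + 32 = 92849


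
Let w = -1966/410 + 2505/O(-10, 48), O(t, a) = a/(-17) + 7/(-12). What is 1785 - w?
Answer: 71952032/28495 ≈ 2525.1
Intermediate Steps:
O(t, a) = -7/12 - a/17 (O(t, a) = a*(-1/17) + 7*(-1/12) = -a/17 - 7/12 = -7/12 - a/17)
w = -21088457/28495 (w = -1966/410 + 2505/(-7/12 - 1/17*48) = -1966*1/410 + 2505/(-7/12 - 48/17) = -983/205 + 2505/(-695/204) = -983/205 + 2505*(-204/695) = -983/205 - 102204/139 = -21088457/28495 ≈ -740.08)
1785 - w = 1785 - 1*(-21088457/28495) = 1785 + 21088457/28495 = 71952032/28495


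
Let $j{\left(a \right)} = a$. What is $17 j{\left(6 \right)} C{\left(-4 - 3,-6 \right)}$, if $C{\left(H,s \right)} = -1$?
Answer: $-102$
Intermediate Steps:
$17 j{\left(6 \right)} C{\left(-4 - 3,-6 \right)} = 17 \cdot 6 \left(-1\right) = 102 \left(-1\right) = -102$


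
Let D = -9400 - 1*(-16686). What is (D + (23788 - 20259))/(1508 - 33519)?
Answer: -1545/4573 ≈ -0.33785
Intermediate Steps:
D = 7286 (D = -9400 + 16686 = 7286)
(D + (23788 - 20259))/(1508 - 33519) = (7286 + (23788 - 20259))/(1508 - 33519) = (7286 + 3529)/(-32011) = 10815*(-1/32011) = -1545/4573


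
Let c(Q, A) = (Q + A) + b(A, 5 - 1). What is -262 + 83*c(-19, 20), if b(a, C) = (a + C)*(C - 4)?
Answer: -179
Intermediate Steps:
b(a, C) = (-4 + C)*(C + a) (b(a, C) = (C + a)*(-4 + C) = (-4 + C)*(C + a))
c(Q, A) = A + Q (c(Q, A) = (Q + A) + ((5 - 1)² - 4*(5 - 1) - 4*A + (5 - 1)*A) = (A + Q) + (4² - 4*4 - 4*A + 4*A) = (A + Q) + (16 - 16 - 4*A + 4*A) = (A + Q) + 0 = A + Q)
-262 + 83*c(-19, 20) = -262 + 83*(20 - 19) = -262 + 83*1 = -262 + 83 = -179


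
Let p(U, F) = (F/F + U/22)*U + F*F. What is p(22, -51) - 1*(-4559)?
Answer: 7204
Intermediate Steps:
p(U, F) = F**2 + U*(1 + U/22) (p(U, F) = (1 + U*(1/22))*U + F**2 = (1 + U/22)*U + F**2 = U*(1 + U/22) + F**2 = F**2 + U*(1 + U/22))
p(22, -51) - 1*(-4559) = (22 + (-51)**2 + (1/22)*22**2) - 1*(-4559) = (22 + 2601 + (1/22)*484) + 4559 = (22 + 2601 + 22) + 4559 = 2645 + 4559 = 7204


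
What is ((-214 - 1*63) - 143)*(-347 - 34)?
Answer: 160020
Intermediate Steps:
((-214 - 1*63) - 143)*(-347 - 34) = ((-214 - 63) - 143)*(-381) = (-277 - 143)*(-381) = -420*(-381) = 160020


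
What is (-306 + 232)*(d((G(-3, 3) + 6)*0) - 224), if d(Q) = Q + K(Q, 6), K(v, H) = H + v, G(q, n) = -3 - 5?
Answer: 16132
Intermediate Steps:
G(q, n) = -8
d(Q) = 6 + 2*Q (d(Q) = Q + (6 + Q) = 6 + 2*Q)
(-306 + 232)*(d((G(-3, 3) + 6)*0) - 224) = (-306 + 232)*((6 + 2*((-8 + 6)*0)) - 224) = -74*((6 + 2*(-2*0)) - 224) = -74*((6 + 2*0) - 224) = -74*((6 + 0) - 224) = -74*(6 - 224) = -74*(-218) = 16132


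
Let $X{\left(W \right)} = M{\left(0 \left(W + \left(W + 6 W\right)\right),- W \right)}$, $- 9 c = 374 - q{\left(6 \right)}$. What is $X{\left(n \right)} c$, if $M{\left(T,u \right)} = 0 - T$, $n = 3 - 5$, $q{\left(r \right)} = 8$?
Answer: $0$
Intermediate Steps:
$c = - \frac{122}{3}$ ($c = - \frac{374 - 8}{9} = \left(- \frac{1}{9}\right) 366 = - \frac{122}{3} \approx -40.667$)
$n = -2$
$M{\left(T,u \right)} = - T$
$X{\left(W \right)} = 0$ ($X{\left(W \right)} = - 0 \left(W + \left(W + 6 W\right)\right) = - 0 \left(W + 7 W\right) = - 0 \cdot 8 W = \left(-1\right) 0 = 0$)
$X{\left(n \right)} c = 0 \left(- \frac{122}{3}\right) = 0$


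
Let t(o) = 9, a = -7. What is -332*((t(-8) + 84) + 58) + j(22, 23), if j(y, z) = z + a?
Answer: -50116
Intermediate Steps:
j(y, z) = -7 + z (j(y, z) = z - 7 = -7 + z)
-332*((t(-8) + 84) + 58) + j(22, 23) = -332*((9 + 84) + 58) + (-7 + 23) = -332*(93 + 58) + 16 = -332*151 + 16 = -50132 + 16 = -50116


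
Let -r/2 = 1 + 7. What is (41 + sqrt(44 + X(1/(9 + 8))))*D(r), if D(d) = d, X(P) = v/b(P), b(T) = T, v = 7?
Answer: -656 - 16*sqrt(163) ≈ -860.27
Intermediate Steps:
r = -16 (r = -2*(1 + 7) = -2*8 = -16)
X(P) = 7/P
(41 + sqrt(44 + X(1/(9 + 8))))*D(r) = (41 + sqrt(44 + 7/(1/(9 + 8))))*(-16) = (41 + sqrt(44 + 7/(1/17)))*(-16) = (41 + sqrt(44 + 7*17))*(-16) = (41 + sqrt(44 + 119))*(-16) = (41 + sqrt(163))*(-16) = -656 - 16*sqrt(163)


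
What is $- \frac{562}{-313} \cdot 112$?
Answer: $\frac{62944}{313} \approx 201.1$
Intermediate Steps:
$- \frac{562}{-313} \cdot 112 = \left(-562\right) \left(- \frac{1}{313}\right) 112 = \frac{562}{313} \cdot 112 = \frac{62944}{313}$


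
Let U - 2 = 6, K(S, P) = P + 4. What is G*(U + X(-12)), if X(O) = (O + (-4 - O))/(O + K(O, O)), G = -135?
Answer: -1107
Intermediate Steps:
K(S, P) = 4 + P
X(O) = -4/(4 + 2*O) (X(O) = (O + (-4 - O))/(O + (4 + O)) = -4/(4 + 2*O))
U = 8 (U = 2 + 6 = 8)
G*(U + X(-12)) = -135*(8 - 2/(2 - 12)) = -135*(8 - 2/(-10)) = -135*(8 - 2*(-⅒)) = -135*(8 + ⅕) = -135*41/5 = -1107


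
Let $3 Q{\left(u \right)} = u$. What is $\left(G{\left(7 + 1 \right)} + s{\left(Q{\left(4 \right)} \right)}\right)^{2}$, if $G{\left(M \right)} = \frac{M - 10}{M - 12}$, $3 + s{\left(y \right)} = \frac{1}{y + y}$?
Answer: $\frac{289}{64} \approx 4.5156$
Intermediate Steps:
$Q{\left(u \right)} = \frac{u}{3}$
$s{\left(y \right)} = -3 + \frac{1}{2 y}$ ($s{\left(y \right)} = -3 + \frac{1}{y + y} = -3 + \frac{1}{2 y}$)
$G{\left(M \right)} = \frac{-10 + M}{-12 + M}$
$\left(G{\left(7 + 1 \right)} + s{\left(Q{\left(4 \right)} \right)}\right)^{2} = \left(\frac{-10 + \left(7 + 1\right)}{-12 + \left(7 + 1\right)} - \left(3 - \frac{1}{2 \cdot \frac{1}{3} \cdot 4}\right)\right)^{2} = \left(\frac{-10 + 8}{-12 + 8} - \left(3 - \frac{1}{2 \cdot \frac{4}{3}}\right)\right)^{2} = \left(\frac{1}{-4} \left(-2\right) + \left(-3 + \frac{1}{2} \cdot \frac{3}{4}\right)\right)^{2} = \left(\left(- \frac{1}{4}\right) \left(-2\right) + \left(-3 + \frac{3}{8}\right)\right)^{2} = \left(\frac{1}{2} - \frac{21}{8}\right)^{2} = \left(- \frac{17}{8}\right)^{2} = \frac{289}{64}$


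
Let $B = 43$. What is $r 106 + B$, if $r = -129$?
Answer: $-13631$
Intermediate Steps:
$r 106 + B = \left(-129\right) 106 + 43 = -13674 + 43 = -13631$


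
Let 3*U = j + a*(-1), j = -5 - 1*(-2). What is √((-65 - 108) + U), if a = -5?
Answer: I*√1551/3 ≈ 13.128*I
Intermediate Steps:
j = -3 (j = -5 + 2 = -3)
U = ⅔ (U = (-3 - 5*(-1))/3 = (-3 + 5)/3 = (⅓)*2 = ⅔ ≈ 0.66667)
√((-65 - 108) + U) = √((-65 - 108) + ⅔) = √(-173 + ⅔) = √(-517/3) = I*√1551/3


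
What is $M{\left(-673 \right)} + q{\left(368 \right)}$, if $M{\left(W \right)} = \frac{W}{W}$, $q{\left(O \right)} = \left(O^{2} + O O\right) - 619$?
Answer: $270230$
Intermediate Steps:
$q{\left(O \right)} = -619 + 2 O^{2}$ ($q{\left(O \right)} = \left(O^{2} + O^{2}\right) - 619 = 2 O^{2} - 619 = -619 + 2 O^{2}$)
$M{\left(W \right)} = 1$
$M{\left(-673 \right)} + q{\left(368 \right)} = 1 - \left(619 - 2 \cdot 368^{2}\right) = 1 + \left(-619 + 2 \cdot 135424\right) = 1 + \left(-619 + 270848\right) = 1 + 270229 = 270230$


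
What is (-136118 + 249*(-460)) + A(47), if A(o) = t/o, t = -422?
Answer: -11781348/47 ≈ -2.5067e+5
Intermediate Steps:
A(o) = -422/o
(-136118 + 249*(-460)) + A(47) = (-136118 + 249*(-460)) - 422/47 = (-136118 - 114540) - 422*1/47 = -250658 - 422/47 = -11781348/47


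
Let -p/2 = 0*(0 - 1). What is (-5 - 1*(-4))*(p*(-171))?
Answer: 0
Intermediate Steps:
p = 0 (p = -0*(0 - 1) = -0*(-1) = -2*0 = 0)
(-5 - 1*(-4))*(p*(-171)) = (-5 - 1*(-4))*(0*(-171)) = (-5 + 4)*0 = -1*0 = 0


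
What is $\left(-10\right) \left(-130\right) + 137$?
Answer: $1437$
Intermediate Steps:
$\left(-10\right) \left(-130\right) + 137 = 1300 + 137 = 1437$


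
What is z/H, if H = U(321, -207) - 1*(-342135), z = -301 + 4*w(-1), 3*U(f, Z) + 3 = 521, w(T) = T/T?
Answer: -891/1026923 ≈ -0.00086764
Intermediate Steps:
w(T) = 1
U(f, Z) = 518/3 (U(f, Z) = -1 + (⅓)*521 = -1 + 521/3 = 518/3)
z = -297 (z = -301 + 4*1 = -301 + 4 = -297)
H = 1026923/3 (H = 518/3 - 1*(-342135) = 518/3 + 342135 = 1026923/3 ≈ 3.4231e+5)
z/H = -297/1026923/3 = -297*3/1026923 = -891/1026923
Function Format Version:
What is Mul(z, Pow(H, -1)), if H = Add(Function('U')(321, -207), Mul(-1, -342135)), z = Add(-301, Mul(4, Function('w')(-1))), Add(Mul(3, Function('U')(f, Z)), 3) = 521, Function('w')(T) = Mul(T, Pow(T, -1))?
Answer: Rational(-891, 1026923) ≈ -0.00086764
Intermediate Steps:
Function('w')(T) = 1
Function('U')(f, Z) = Rational(518, 3) (Function('U')(f, Z) = Add(-1, Mul(Rational(1, 3), 521)) = Add(-1, Rational(521, 3)) = Rational(518, 3))
z = -297 (z = Add(-301, Mul(4, 1)) = Add(-301, 4) = -297)
H = Rational(1026923, 3) (H = Add(Rational(518, 3), Mul(-1, -342135)) = Add(Rational(518, 3), 342135) = Rational(1026923, 3) ≈ 3.4231e+5)
Mul(z, Pow(H, -1)) = Mul(-297, Pow(Rational(1026923, 3), -1)) = Mul(-297, Rational(3, 1026923)) = Rational(-891, 1026923)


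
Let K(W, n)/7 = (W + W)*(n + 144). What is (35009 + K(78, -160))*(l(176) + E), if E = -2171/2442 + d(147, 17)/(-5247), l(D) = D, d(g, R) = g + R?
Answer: 1192158297811/388278 ≈ 3.0704e+6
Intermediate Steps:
K(W, n) = 14*W*(144 + n) (K(W, n) = 7*((W + W)*(n + 144)) = 7*((2*W)*(144 + n)) = 7*(2*W*(144 + n)) = 14*W*(144 + n))
d(g, R) = R + g
E = -357325/388278 (E = -2171/2442 + (17 + 147)/(-5247) = -2171*1/2442 + 164*(-1/5247) = -2171/2442 - 164/5247 = -357325/388278 ≈ -0.92028)
(35009 + K(78, -160))*(l(176) + E) = (35009 + 14*78*(144 - 160))*(176 - 357325/388278) = (35009 + 14*78*(-16))*(67979603/388278) = (35009 - 17472)*(67979603/388278) = 17537*(67979603/388278) = 1192158297811/388278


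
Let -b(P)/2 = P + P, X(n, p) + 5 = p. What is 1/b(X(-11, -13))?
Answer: 1/72 ≈ 0.013889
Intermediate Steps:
X(n, p) = -5 + p
b(P) = -4*P (b(P) = -2*(P + P) = -4*P)
1/b(X(-11, -13)) = 1/(-4*(-5 - 13)) = 1/(-4*(-18)) = 1/72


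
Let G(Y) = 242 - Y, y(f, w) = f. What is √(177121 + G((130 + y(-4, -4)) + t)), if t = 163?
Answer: √177074 ≈ 420.80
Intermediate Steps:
√(177121 + G((130 + y(-4, -4)) + t)) = √(177121 + (242 - ((130 - 4) + 163))) = √(177121 + (242 - (126 + 163))) = √(177121 + (242 - 1*289)) = √(177121 + (242 - 289)) = √(177121 - 47) = √177074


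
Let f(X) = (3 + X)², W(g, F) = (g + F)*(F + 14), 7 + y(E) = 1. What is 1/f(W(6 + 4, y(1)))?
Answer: 1/1225 ≈ 0.00081633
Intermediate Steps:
y(E) = -6 (y(E) = -7 + 1 = -6)
W(g, F) = (14 + F)*(F + g) (W(g, F) = (F + g)*(14 + F) = (14 + F)*(F + g))
1/f(W(6 + 4, y(1))) = 1/((3 + ((-6)² + 14*(-6) + 14*(6 + 4) - 6*(6 + 4)))²) = 1/((3 + (36 - 84 + 14*10 - 6*10))²) = 1/((3 + (36 - 84 + 140 - 60))²) = 1/((3 + 32)²) = 1/(35²) = 1/1225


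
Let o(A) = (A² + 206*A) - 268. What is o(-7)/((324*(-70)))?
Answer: 1661/22680 ≈ 0.073236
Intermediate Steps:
o(A) = -268 + A² + 206*A
o(-7)/((324*(-70))) = (-268 + (-7)² + 206*(-7))/((324*(-70))) = (-268 + 49 - 1442)/(-22680) = -1661*(-1/22680) = 1661/22680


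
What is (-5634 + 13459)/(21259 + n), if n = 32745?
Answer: 7825/54004 ≈ 0.14490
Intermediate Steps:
(-5634 + 13459)/(21259 + n) = (-5634 + 13459)/(21259 + 32745) = 7825/54004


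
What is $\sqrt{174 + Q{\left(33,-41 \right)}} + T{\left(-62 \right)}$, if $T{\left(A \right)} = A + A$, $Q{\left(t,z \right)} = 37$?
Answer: $-124 + \sqrt{211} \approx -109.47$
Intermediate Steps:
$T{\left(A \right)} = 2 A$
$\sqrt{174 + Q{\left(33,-41 \right)}} + T{\left(-62 \right)} = \sqrt{174 + 37} + 2 \left(-62\right) = \sqrt{211} - 124 = -124 + \sqrt{211}$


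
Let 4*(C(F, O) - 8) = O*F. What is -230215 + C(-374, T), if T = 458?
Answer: -273030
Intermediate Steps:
C(F, O) = 8 + F*O/4 (C(F, O) = 8 + (O*F)/4 = 8 + (F*O)/4 = 8 + F*O/4)
-230215 + C(-374, T) = -230215 + (8 + (¼)*(-374)*458) = -230215 + (8 - 42823) = -230215 - 42815 = -273030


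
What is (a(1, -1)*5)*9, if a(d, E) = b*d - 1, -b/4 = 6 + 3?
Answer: -1665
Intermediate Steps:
b = -36 (b = -4*(6 + 3) = -4*9 = -36)
a(d, E) = -1 - 36*d (a(d, E) = -36*d - 1 = -1 - 36*d)
(a(1, -1)*5)*9 = ((-1 - 36*1)*5)*9 = ((-1 - 36)*5)*9 = -37*5*9 = -185*9 = -1665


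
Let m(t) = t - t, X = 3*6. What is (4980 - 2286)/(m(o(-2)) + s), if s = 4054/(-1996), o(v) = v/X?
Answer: -2688612/2027 ≈ -1326.4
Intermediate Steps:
X = 18
o(v) = v/18
m(t) = 0
s = -2027/998 (s = 4054*(-1/1996) = -2027/998 ≈ -2.0311)
(4980 - 2286)/(m(o(-2)) + s) = (4980 - 2286)/(0 - 2027/998) = 2694/(-2027/998) = 2694*(-998/2027) = -2688612/2027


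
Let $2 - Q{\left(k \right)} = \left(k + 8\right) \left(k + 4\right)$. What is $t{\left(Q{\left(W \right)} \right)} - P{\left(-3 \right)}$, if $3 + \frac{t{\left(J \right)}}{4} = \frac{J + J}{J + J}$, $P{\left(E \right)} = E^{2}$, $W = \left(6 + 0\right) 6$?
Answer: $-17$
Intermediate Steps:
$W = 36$ ($W = 6 \cdot 6 = 36$)
$Q{\left(k \right)} = 2 - \left(4 + k\right) \left(8 + k\right)$ ($Q{\left(k \right)} = 2 - \left(k + 8\right) \left(k + 4\right) = 2 - \left(8 + k\right) \left(4 + k\right) = 2 - \left(4 + k\right) \left(8 + k\right)$)
$t{\left(J \right)} = -8$ ($t{\left(J \right)} = -12 + 4 \frac{J + J}{J + J} = -12 + 4 \frac{2 J}{2 J} = -12 + 4 \cdot 2 J \frac{1}{2 J} = -12 + 4 \cdot 1 = -12 + 4 = -8$)
$t{\left(Q{\left(W \right)} \right)} - P{\left(-3 \right)} = -8 - \left(-3\right)^{2} = -8 - 9 = -17$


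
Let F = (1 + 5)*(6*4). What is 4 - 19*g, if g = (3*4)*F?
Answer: -32828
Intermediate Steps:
F = 144 (F = 6*24 = 144)
g = 1728 (g = (3*4)*144 = 12*144 = 1728)
4 - 19*g = 4 - 19*1728 = 4 - 32832 = -32828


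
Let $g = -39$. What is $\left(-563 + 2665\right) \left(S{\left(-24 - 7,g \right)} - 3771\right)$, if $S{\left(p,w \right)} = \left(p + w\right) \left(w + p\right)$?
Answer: $2373158$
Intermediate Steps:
$S{\left(p,w \right)} = \left(p + w\right)^{2}$ ($S{\left(p,w \right)} = \left(p + w\right) \left(p + w\right) = \left(p + w\right)^{2}$)
$\left(-563 + 2665\right) \left(S{\left(-24 - 7,g \right)} - 3771\right) = \left(-563 + 2665\right) \left(\left(\left(-24 - 7\right) - 39\right)^{2} - 3771\right) = 2102 \left(\left(-31 - 39\right)^{2} - 3771\right) = 2102 \left(\left(-70\right)^{2} - 3771\right) = 2102 \left(4900 - 3771\right) = 2102 \cdot 1129 = 2373158$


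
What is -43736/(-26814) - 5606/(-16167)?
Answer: 142899866/72250323 ≈ 1.9778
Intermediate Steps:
-43736/(-26814) - 5606/(-16167) = -43736*(-1/26814) - 5606*(-1/16167) = 21868/13407 + 5606/16167 = 142899866/72250323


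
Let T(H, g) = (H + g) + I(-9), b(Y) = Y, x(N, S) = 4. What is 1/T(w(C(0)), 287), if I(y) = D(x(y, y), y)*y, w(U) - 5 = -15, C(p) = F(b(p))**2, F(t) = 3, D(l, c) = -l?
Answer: 1/313 ≈ 0.0031949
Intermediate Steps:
C(p) = 9 (C(p) = 3**2 = 9)
w(U) = -10 (w(U) = 5 - 15 = -10)
I(y) = -4*y (I(y) = (-1*4)*y = -4*y)
T(H, g) = 36 + H + g (T(H, g) = (H + g) - 4*(-9) = (H + g) + 36 = 36 + H + g)
1/T(w(C(0)), 287) = 1/(36 - 10 + 287) = 1/313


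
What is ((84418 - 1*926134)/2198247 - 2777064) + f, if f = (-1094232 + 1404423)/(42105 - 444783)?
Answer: -273135375197909161/98353967274 ≈ -2.7771e+6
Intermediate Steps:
f = -103397/134226 (f = 310191/(-402678) = 310191*(-1/402678) = -103397/134226 ≈ -0.77032)
((84418 - 1*926134)/2198247 - 2777064) + f = ((84418 - 1*926134)/2198247 - 2777064) - 103397/134226 = ((84418 - 926134)*(1/2198247) - 2777064) - 103397/134226 = (-841716*1/2198247 - 2777064) - 103397/134226 = (-280572/732749 - 2777064) - 103397/134226 = -2034891149508/732749 - 103397/134226 = -273135375197909161/98353967274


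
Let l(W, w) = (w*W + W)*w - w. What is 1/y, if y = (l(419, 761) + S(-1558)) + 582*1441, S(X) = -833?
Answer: 1/243807626 ≈ 4.1016e-9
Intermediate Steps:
l(W, w) = -w + w*(W + W*w) (l(W, w) = (W*w + W)*w - w = (W + W*w)*w - w = w*(W + W*w) - w = -w + w*(W + W*w))
y = 243807626 (y = (761*(-1 + 419 + 419*761) - 833) + 582*1441 = (761*(-1 + 419 + 318859) - 833) + 838662 = (761*319277 - 833) + 838662 = (242969797 - 833) + 838662 = 242968964 + 838662 = 243807626)
1/y = 1/243807626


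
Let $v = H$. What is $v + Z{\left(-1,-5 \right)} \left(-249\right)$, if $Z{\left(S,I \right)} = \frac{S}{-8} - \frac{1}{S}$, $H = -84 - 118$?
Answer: $- \frac{3857}{8} \approx -482.13$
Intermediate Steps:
$H = -202$
$v = -202$
$Z{\left(S,I \right)} = - \frac{1}{S} - \frac{S}{8}$ ($Z{\left(S,I \right)} = S \left(- \frac{1}{8}\right) - \frac{1}{S} = - \frac{S}{8} - \frac{1}{S} = - \frac{1}{S} - \frac{S}{8}$)
$v + Z{\left(-1,-5 \right)} \left(-249\right) = -202 + \left(- \frac{1}{-1} - - \frac{1}{8}\right) \left(-249\right) = -202 + \left(\left(-1\right) \left(-1\right) + \frac{1}{8}\right) \left(-249\right) = -202 + \left(1 + \frac{1}{8}\right) \left(-249\right) = -202 + \frac{9}{8} \left(-249\right) = -202 - \frac{2241}{8} = - \frac{3857}{8}$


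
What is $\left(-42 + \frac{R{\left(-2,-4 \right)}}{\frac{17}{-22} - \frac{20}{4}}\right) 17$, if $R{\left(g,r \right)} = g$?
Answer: $- \frac{89930}{127} \approx -708.11$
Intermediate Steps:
$\left(-42 + \frac{R{\left(-2,-4 \right)}}{\frac{17}{-22} - \frac{20}{4}}\right) 17 = \left(-42 - \frac{2}{\frac{17}{-22} - \frac{20}{4}}\right) 17 = \left(-42 - \frac{2}{17 \left(- \frac{1}{22}\right) - 5}\right) 17 = \left(-42 - \frac{2}{- \frac{17}{22} - 5}\right) 17 = \left(-42 - \frac{2}{- \frac{127}{22}}\right) 17 = \left(-42 - - \frac{44}{127}\right) 17 = \left(-42 + \frac{44}{127}\right) 17 = \left(- \frac{5290}{127}\right) 17 = - \frac{89930}{127}$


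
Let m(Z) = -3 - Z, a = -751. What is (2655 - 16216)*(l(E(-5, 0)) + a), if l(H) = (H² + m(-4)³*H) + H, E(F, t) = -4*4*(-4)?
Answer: -47097353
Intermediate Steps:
E(F, t) = 64 (E(F, t) = -16*(-4) = 64)
l(H) = H² + 2*H (l(H) = (H² + (-3 - 1*(-4))³*H) + H = (H² + (-3 + 4)³*H) + H = (H² + 1³*H) + H = (H² + 1*H) + H = (H² + H) + H = (H + H²) + H = H² + 2*H)
(2655 - 16216)*(l(E(-5, 0)) + a) = (2655 - 16216)*(64*(2 + 64) - 751) = -13561*(64*66 - 751) = -13561*(4224 - 751) = -13561*3473 = -47097353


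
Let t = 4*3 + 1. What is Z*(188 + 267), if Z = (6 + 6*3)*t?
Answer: 141960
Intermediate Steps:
t = 13 (t = 12 + 1 = 13)
Z = 312 (Z = (6 + 6*3)*13 = (6 + 18)*13 = 24*13 = 312)
Z*(188 + 267) = 312*(188 + 267) = 312*455 = 141960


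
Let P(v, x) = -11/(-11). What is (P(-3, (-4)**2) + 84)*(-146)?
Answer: -12410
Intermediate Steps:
P(v, x) = 1 (P(v, x) = -11*(-1/11) = 1)
(P(-3, (-4)**2) + 84)*(-146) = (1 + 84)*(-146) = 85*(-146) = -12410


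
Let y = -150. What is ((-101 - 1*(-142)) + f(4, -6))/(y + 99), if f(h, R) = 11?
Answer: -52/51 ≈ -1.0196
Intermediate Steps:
((-101 - 1*(-142)) + f(4, -6))/(y + 99) = ((-101 - 1*(-142)) + 11)/(-150 + 99) = ((-101 + 142) + 11)/(-51) = (41 + 11)*(-1/51) = 52*(-1/51) = -52/51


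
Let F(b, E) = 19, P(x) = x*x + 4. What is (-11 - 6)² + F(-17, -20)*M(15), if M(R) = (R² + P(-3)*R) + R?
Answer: 8554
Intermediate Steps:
P(x) = 4 + x² (P(x) = x² + 4 = 4 + x²)
M(R) = R² + 14*R (M(R) = (R² + (4 + (-3)²)*R) + R = (R² + (4 + 9)*R) + R = (R² + 13*R) + R = R² + 14*R)
(-11 - 6)² + F(-17, -20)*M(15) = (-11 - 6)² + 19*(15*(14 + 15)) = (-17)² + 19*(15*29) = 289 + 19*435 = 289 + 8265 = 8554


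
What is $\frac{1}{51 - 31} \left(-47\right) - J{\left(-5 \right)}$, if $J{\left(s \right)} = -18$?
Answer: $\frac{313}{20} \approx 15.65$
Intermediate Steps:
$\frac{1}{51 - 31} \left(-47\right) - J{\left(-5 \right)} = \frac{1}{51 - 31} \left(-47\right) - -18 = \frac{1}{20} \left(-47\right) + 18 = - \frac{47}{20} + 18 = \frac{313}{20}$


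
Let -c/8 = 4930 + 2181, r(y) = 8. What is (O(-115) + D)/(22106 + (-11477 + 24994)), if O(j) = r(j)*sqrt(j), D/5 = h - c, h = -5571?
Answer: 36655/5089 + 8*I*sqrt(115)/35623 ≈ 7.2028 + 0.0024083*I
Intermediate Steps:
c = -56888 (c = -8*(4930 + 2181) = -8*7111 = -56888)
D = 256585 (D = 5*(-5571 - 1*(-56888)) = 5*(-5571 + 56888) = 5*51317 = 256585)
O(j) = 8*sqrt(j)
(O(-115) + D)/(22106 + (-11477 + 24994)) = (8*sqrt(-115) + 256585)/(22106 + (-11477 + 24994)) = (8*(I*sqrt(115)) + 256585)/(22106 + 13517) = (8*I*sqrt(115) + 256585)/35623 = (256585 + 8*I*sqrt(115))*(1/35623) = 36655/5089 + 8*I*sqrt(115)/35623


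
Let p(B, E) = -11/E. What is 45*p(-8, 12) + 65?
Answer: 95/4 ≈ 23.750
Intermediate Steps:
45*p(-8, 12) + 65 = 45*(-11/12) + 65 = -165/4 + 65 = 95/4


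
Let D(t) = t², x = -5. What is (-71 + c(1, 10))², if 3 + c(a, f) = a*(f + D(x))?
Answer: 1521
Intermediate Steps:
c(a, f) = -3 + a*(25 + f) (c(a, f) = -3 + a*(f + (-5)²) = -3 + a*(f + 25) = -3 + a*(25 + f))
(-71 + c(1, 10))² = (-71 + (-3 + 25*1 + 1*10))² = (-71 + (-3 + 25 + 10))² = (-71 + 32)² = (-39)² = 1521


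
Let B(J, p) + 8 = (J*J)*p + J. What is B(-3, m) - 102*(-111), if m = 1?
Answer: 11320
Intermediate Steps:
B(J, p) = -8 + J + p*J² (B(J, p) = -8 + ((J*J)*p + J) = -8 + (J²*p + J) = -8 + (p*J² + J) = -8 + (J + p*J²) = -8 + J + p*J²)
B(-3, m) - 102*(-111) = (-8 - 3 + 1*(-3)²) - 102*(-111) = (-8 - 3 + 1*9) + 11322 = (-8 - 3 + 9) + 11322 = -2 + 11322 = 11320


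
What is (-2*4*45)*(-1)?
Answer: 360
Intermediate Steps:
(-2*4*45)*(-1) = -8*45*(-1) = -360*(-1) = 360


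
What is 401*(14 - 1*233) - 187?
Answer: -88006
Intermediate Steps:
401*(14 - 1*233) - 187 = 401*(14 - 233) - 187 = 401*(-219) - 187 = -87819 - 187 = -88006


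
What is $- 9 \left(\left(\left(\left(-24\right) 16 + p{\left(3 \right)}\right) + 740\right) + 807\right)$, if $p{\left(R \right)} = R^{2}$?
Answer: $-10548$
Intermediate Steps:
$- 9 \left(\left(\left(\left(-24\right) 16 + p{\left(3 \right)}\right) + 740\right) + 807\right) = - 9 \left(\left(\left(\left(-24\right) 16 + 3^{2}\right) + 740\right) + 807\right) = - 9 \left(\left(\left(-384 + 9\right) + 740\right) + 807\right) = - 9 \left(\left(-375 + 740\right) + 807\right) = - 9 \left(365 + 807\right) = \left(-9\right) 1172 = -10548$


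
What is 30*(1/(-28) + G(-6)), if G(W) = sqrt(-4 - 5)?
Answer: -15/14 + 90*I ≈ -1.0714 + 90.0*I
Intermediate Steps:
G(W) = 3*I (G(W) = sqrt(-9) = 3*I)
30*(1/(-28) + G(-6)) = 30*(1/(-28) + 3*I) = 30*(-1/28 + 3*I) = -15/14 + 90*I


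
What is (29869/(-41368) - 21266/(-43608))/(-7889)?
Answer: 7549919/254135082936 ≈ 2.9708e-5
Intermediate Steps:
(29869/(-41368) - 21266/(-43608))/(-7889) = (29869*(-1/41368) - 21266*(-1/43608))*(-1/7889) = (-29869/41368 + 10633/21804)*(-1/7889) = -52849433/225496968*(-1/7889) = 7549919/254135082936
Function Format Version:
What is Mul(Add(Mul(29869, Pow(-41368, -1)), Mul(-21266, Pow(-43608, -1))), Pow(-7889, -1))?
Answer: Rational(7549919, 254135082936) ≈ 2.9708e-5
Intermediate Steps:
Mul(Add(Mul(29869, Pow(-41368, -1)), Mul(-21266, Pow(-43608, -1))), Pow(-7889, -1)) = Mul(Add(Mul(29869, Rational(-1, 41368)), Mul(-21266, Rational(-1, 43608))), Rational(-1, 7889)) = Mul(Add(Rational(-29869, 41368), Rational(10633, 21804)), Rational(-1, 7889)) = Mul(Rational(-52849433, 225496968), Rational(-1, 7889)) = Rational(7549919, 254135082936)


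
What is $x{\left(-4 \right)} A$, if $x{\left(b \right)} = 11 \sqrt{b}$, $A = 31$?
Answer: $682 i \approx 682.0 i$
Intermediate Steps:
$x{\left(-4 \right)} A = 11 \sqrt{-4} \cdot 31 = 11 \cdot 2 i 31 = 22 i 31 = 682 i$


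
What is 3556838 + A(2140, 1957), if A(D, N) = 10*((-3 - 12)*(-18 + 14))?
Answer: 3557438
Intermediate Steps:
A(D, N) = 600 (A(D, N) = 10*(-15*(-4)) = 10*60 = 600)
3556838 + A(2140, 1957) = 3556838 + 600 = 3557438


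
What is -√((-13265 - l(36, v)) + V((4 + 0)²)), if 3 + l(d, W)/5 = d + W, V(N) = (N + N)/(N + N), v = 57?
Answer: -I*√13714 ≈ -117.11*I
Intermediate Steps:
V(N) = 1 (V(N) = (2*N)/((2*N)) = (2*N)*(1/(2*N)) = 1)
l(d, W) = -15 + 5*W + 5*d (l(d, W) = -15 + 5*(d + W) = -15 + 5*(W + d) = -15 + (5*W + 5*d) = -15 + 5*W + 5*d)
-√((-13265 - l(36, v)) + V((4 + 0)²)) = -√((-13265 - (-15 + 5*57 + 5*36)) + 1) = -√((-13265 - (-15 + 285 + 180)) + 1) = -√((-13265 - 1*450) + 1) = -√((-13265 - 450) + 1) = -√(-13715 + 1) = -√(-13714) = -I*√13714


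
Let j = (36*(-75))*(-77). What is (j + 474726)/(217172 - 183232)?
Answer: 341313/16970 ≈ 20.113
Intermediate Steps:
j = 207900 (j = -2700*(-77) = 207900)
(j + 474726)/(217172 - 183232) = (207900 + 474726)/(217172 - 183232) = 682626/33940 = 682626*(1/33940) = 341313/16970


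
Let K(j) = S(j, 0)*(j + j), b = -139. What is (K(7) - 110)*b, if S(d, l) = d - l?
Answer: 1668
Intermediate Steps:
K(j) = 2*j**2 (K(j) = (j - 1*0)*(j + j) = (j + 0)*(2*j) = j*(2*j) = 2*j**2)
(K(7) - 110)*b = (2*7**2 - 110)*(-139) = (2*49 - 110)*(-139) = (98 - 110)*(-139) = -12*(-139) = 1668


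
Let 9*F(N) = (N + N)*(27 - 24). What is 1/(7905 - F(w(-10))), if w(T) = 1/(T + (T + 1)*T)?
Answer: 120/948599 ≈ 0.00012650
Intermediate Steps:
w(T) = 1/(T + T*(1 + T)) (w(T) = 1/(T + (1 + T)*T) = 1/(T + T*(1 + T)))
F(N) = 2*N/3 (F(N) = ((N + N)*(27 - 24))/9 = ((2*N)*3)/9 = (6*N)/9 = 2*N/3)
1/(7905 - F(w(-10))) = 1/(7905 - 2*1/((-10)*(2 - 10))/3) = 1/(7905 - 2*(-⅒/(-8))/3) = 1/(7905 - 2*(-⅒*(-⅛))/3) = 1/(7905 - 2/(3*80)) = 1/(7905 - 1*1/120) = 1/(7905 - 1/120) = 1/(948599/120) = 120/948599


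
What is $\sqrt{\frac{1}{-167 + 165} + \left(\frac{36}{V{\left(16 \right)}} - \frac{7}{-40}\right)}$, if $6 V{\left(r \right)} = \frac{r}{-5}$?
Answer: $\frac{i \sqrt{27130}}{20} \approx 8.2356 i$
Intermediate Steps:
$V{\left(r \right)} = - \frac{r}{30}$ ($V{\left(r \right)} = \frac{r \frac{1}{-5}}{6} = \frac{r \left(- \frac{1}{5}\right)}{6} = \frac{\left(- \frac{1}{5}\right) r}{6} = - \frac{r}{30}$)
$\sqrt{\frac{1}{-167 + 165} + \left(\frac{36}{V{\left(16 \right)}} - \frac{7}{-40}\right)} = \sqrt{\frac{1}{-167 + 165} + \left(\frac{36}{\left(- \frac{1}{30}\right) 16} - \frac{7}{-40}\right)} = \sqrt{\frac{1}{-2} + \left(\frac{36}{- \frac{8}{15}} - - \frac{7}{40}\right)} = \sqrt{- \frac{1}{2} + \left(36 \left(- \frac{15}{8}\right) + \frac{7}{40}\right)} = \sqrt{- \frac{1}{2} + \left(- \frac{135}{2} + \frac{7}{40}\right)} = \sqrt{- \frac{1}{2} - \frac{2693}{40}} = \sqrt{- \frac{2713}{40}} = \frac{i \sqrt{27130}}{20}$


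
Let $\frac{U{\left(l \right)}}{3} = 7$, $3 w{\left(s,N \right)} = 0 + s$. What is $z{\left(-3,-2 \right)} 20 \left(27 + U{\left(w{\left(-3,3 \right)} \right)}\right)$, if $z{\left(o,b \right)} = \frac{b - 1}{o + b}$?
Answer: $576$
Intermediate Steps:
$w{\left(s,N \right)} = \frac{s}{3}$ ($w{\left(s,N \right)} = \frac{0 + s}{3} = \frac{s}{3}$)
$z{\left(o,b \right)} = \frac{-1 + b}{b + o}$
$U{\left(l \right)} = 21$ ($U{\left(l \right)} = 3 \cdot 7 = 21$)
$z{\left(-3,-2 \right)} 20 \left(27 + U{\left(w{\left(-3,3 \right)} \right)}\right) = \frac{-1 - 2}{-2 - 3} \cdot 20 \left(27 + 21\right) = \frac{1}{-5} \left(-3\right) 20 \cdot 48 = \left(- \frac{1}{5}\right) \left(-3\right) 20 \cdot 48 = \frac{3}{5} \cdot 20 \cdot 48 = 12 \cdot 48 = 576$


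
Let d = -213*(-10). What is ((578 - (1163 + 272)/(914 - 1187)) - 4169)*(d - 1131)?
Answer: -46568052/13 ≈ -3.5822e+6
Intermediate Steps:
d = 2130
((578 - (1163 + 272)/(914 - 1187)) - 4169)*(d - 1131) = ((578 - (1163 + 272)/(914 - 1187)) - 4169)*(2130 - 1131) = ((578 - 1435/(-273)) - 4169)*999 = ((578 - 1435*(-1)/273) - 4169)*999 = ((578 - 1*(-205/39)) - 4169)*999 = ((578 + 205/39) - 4169)*999 = (22747/39 - 4169)*999 = -139844/39*999 = -46568052/13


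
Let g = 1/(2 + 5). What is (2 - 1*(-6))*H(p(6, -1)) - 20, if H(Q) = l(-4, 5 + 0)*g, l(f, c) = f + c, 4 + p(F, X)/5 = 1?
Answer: -132/7 ≈ -18.857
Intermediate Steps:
p(F, X) = -15 (p(F, X) = -20 + 5*1 = -20 + 5 = -15)
l(f, c) = c + f
g = ⅐ (g = 1/7 = ⅐ ≈ 0.14286)
H(Q) = ⅐ (H(Q) = ((5 + 0) - 4)*(⅐) = (5 - 4)*(⅐) = 1*(⅐) = ⅐)
(2 - 1*(-6))*H(p(6, -1)) - 20 = (2 - 1*(-6))*(⅐) - 20 = (2 + 6)*(⅐) - 20 = 8*(⅐) - 20 = 8/7 - 20 = -132/7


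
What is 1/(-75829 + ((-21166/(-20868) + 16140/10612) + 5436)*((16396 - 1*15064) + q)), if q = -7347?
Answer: -9227134/302544974061891 ≈ -3.0498e-8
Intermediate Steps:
1/(-75829 + ((-21166/(-20868) + 16140/10612) + 5436)*((16396 - 1*15064) + q)) = 1/(-75829 + ((-21166/(-20868) + 16140/10612) + 5436)*((16396 - 1*15064) - 7347)) = 1/(-75829 + ((-21166*(-1/20868) + 16140*(1/10612)) + 5436)*((16396 - 15064) - 7347)) = 1/(-75829 + ((10583/10434 + 4035/2653) + 5436)*(1332 - 7347)) = 1/(-75829 + (70177889/27681402 + 5436)*(-6015)) = 1/(-75829 + (150546279161/27681402)*(-6015)) = 1/(-75829 - 301845289717805/9227134) = 1/(-302544974061891/9227134) = -9227134/302544974061891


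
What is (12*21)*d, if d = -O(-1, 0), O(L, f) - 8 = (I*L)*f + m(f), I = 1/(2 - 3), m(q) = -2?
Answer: -1512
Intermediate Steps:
I = -1 (I = 1/(-1) = -1)
O(L, f) = 6 - L*f (O(L, f) = 8 + ((-L)*f - 2) = 8 + (-L*f - 2) = 8 + (-2 - L*f) = 6 - L*f)
d = -6 (d = -(6 - 1*(-1)*0) = -(6 + 0) = -1*6 = -6)
(12*21)*d = (12*21)*(-6) = 252*(-6) = -1512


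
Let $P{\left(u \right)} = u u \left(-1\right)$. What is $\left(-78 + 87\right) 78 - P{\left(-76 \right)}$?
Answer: $6478$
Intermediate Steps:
$P{\left(u \right)} = - u^{2}$ ($P{\left(u \right)} = u^{2} \left(-1\right) = - u^{2}$)
$\left(-78 + 87\right) 78 - P{\left(-76 \right)} = \left(-78 + 87\right) 78 - - \left(-76\right)^{2} = 9 \cdot 78 - \left(-1\right) 5776 = 702 - -5776 = 702 + 5776 = 6478$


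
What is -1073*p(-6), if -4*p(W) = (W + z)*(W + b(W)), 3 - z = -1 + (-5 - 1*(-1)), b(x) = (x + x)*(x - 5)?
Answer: 67599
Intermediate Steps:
b(x) = 2*x*(-5 + x) (b(x) = (2*x)*(-5 + x) = 2*x*(-5 + x))
z = 8 (z = 3 - (-1 + (-5 - 1*(-1))) = 3 - (-1 + (-5 + 1)) = 3 - (-1 - 4) = 3 - 1*(-5) = 3 + 5 = 8)
p(W) = -(8 + W)*(W + 2*W*(-5 + W))/4 (p(W) = -(W + 8)*(W + 2*W*(-5 + W))/4 = -(8 + W)*(W + 2*W*(-5 + W))/4)
-1073*p(-6) = -1073*(-6)*(72 - 7*(-6) - 2*(-6)²)/4 = -1073*(-6)*(72 + 42 - 2*36)/4 = -1073*(-6)*(72 + 42 - 72)/4 = -1073*(-6)*42/4 = -1073*(-63) = 67599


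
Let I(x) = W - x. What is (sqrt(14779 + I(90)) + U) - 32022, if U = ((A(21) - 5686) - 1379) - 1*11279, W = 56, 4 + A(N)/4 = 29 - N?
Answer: -50350 + sqrt(14745) ≈ -50229.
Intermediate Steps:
A(N) = 100 - 4*N (A(N) = -16 + 4*(29 - N) = -16 + (116 - 4*N) = 100 - 4*N)
U = -18328 (U = (((100 - 4*21) - 5686) - 1379) - 1*11279 = (((100 - 84) - 5686) - 1379) - 11279 = ((16 - 5686) - 1379) - 11279 = (-5670 - 1379) - 11279 = -7049 - 11279 = -18328)
I(x) = 56 - x
(sqrt(14779 + I(90)) + U) - 32022 = (sqrt(14779 + (56 - 1*90)) - 18328) - 32022 = (sqrt(14779 + (56 - 90)) - 18328) - 32022 = (sqrt(14779 - 34) - 18328) - 32022 = (sqrt(14745) - 18328) - 32022 = (-18328 + sqrt(14745)) - 32022 = -50350 + sqrt(14745)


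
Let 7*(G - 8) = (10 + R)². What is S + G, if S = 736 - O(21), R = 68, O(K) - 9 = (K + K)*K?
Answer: 5055/7 ≈ 722.14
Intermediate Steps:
O(K) = 9 + 2*K² (O(K) = 9 + (K + K)*K = 9 + (2*K)*K = 9 + 2*K²)
G = 6140/7 (G = 8 + (10 + 68)²/7 = 8 + (⅐)*78² = 8 + (⅐)*6084 = 8 + 6084/7 = 6140/7 ≈ 877.14)
S = -155 (S = 736 - (9 + 2*21²) = 736 - (9 + 2*441) = 736 - (9 + 882) = 736 - 1*891 = 736 - 891 = -155)
S + G = -155 + 6140/7 = 5055/7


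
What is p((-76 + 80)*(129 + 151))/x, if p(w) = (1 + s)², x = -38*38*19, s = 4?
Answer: -25/27436 ≈ -0.00091121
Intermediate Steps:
x = -27436 (x = -1444*19 = -27436)
p(w) = 25 (p(w) = (1 + 4)² = 5² = 25)
p((-76 + 80)*(129 + 151))/x = 25/(-27436) = 25*(-1/27436) = -25/27436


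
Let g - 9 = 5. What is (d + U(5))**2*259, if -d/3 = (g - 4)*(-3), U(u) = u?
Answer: 2337475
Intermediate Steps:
g = 14 (g = 9 + 5 = 14)
d = 90 (d = -3*(14 - 4)*(-3) = -30*(-3) = -3*(-30) = 90)
(d + U(5))**2*259 = (90 + 5)**2*259 = 95**2*259 = 9025*259 = 2337475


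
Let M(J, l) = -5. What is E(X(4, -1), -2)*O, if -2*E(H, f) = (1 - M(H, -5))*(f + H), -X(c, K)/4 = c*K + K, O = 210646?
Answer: -11374884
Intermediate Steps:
X(c, K) = -4*K - 4*K*c (X(c, K) = -4*(c*K + K) = -4*(K*c + K) = -4*(K + K*c) = -4*K - 4*K*c)
E(H, f) = -3*H - 3*f (E(H, f) = -(1 - 1*(-5))*(f + H)/2 = -(1 + 5)*(H + f)/2 = -3*(H + f) = -(6*H + 6*f)/2 = -3*H - 3*f)
E(X(4, -1), -2)*O = (-(-12)*(-1)*(1 + 4) - 3*(-2))*210646 = (-(-12)*(-1)*5 + 6)*210646 = (-3*20 + 6)*210646 = (-60 + 6)*210646 = -54*210646 = -11374884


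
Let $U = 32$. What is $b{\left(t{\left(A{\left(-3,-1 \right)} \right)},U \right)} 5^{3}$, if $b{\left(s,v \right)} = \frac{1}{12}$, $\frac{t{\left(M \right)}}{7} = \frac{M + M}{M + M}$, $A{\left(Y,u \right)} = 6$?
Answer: $\frac{125}{12} \approx 10.417$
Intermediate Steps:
$t{\left(M \right)} = 7$ ($t{\left(M \right)} = 7 \frac{M + M}{M + M} = 7 \frac{2 M}{2 M} = 7 \cdot 2 M \frac{1}{2 M} = 7 \cdot 1 = 7$)
$b{\left(s,v \right)} = \frac{1}{12}$
$b{\left(t{\left(A{\left(-3,-1 \right)} \right)},U \right)} 5^{3} = \frac{5^{3}}{12} = \frac{1}{12} \cdot 125 = \frac{125}{12}$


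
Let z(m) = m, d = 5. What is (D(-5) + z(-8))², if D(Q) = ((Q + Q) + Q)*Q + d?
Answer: 5184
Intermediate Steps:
D(Q) = 5 + 3*Q² (D(Q) = ((Q + Q) + Q)*Q + 5 = (2*Q + Q)*Q + 5 = (3*Q)*Q + 5 = 3*Q² + 5 = 5 + 3*Q²)
(D(-5) + z(-8))² = ((5 + 3*(-5)²) - 8)² = ((5 + 3*25) - 8)² = ((5 + 75) - 8)² = (80 - 8)² = 72² = 5184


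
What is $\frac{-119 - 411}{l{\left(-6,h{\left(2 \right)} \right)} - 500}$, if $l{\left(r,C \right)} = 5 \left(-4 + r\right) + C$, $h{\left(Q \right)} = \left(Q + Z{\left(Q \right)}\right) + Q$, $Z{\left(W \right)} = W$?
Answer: $\frac{265}{272} \approx 0.97427$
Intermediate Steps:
$h{\left(Q \right)} = 3 Q$ ($h{\left(Q \right)} = \left(Q + Q\right) + Q = 2 Q + Q = 3 Q$)
$l{\left(r,C \right)} = -20 + C + 5 r$ ($l{\left(r,C \right)} = \left(-20 + 5 r\right) + C = -20 + C + 5 r$)
$\frac{-119 - 411}{l{\left(-6,h{\left(2 \right)} \right)} - 500} = \frac{-119 - 411}{\left(-20 + 3 \cdot 2 + 5 \left(-6\right)\right) - 500} = - \frac{530}{\left(-20 + 6 - 30\right) - 500} = - \frac{530}{-44 - 500} = - \frac{530}{-544} = \left(-530\right) \left(- \frac{1}{544}\right) = \frac{265}{272}$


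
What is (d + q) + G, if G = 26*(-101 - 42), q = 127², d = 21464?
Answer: 33875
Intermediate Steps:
q = 16129
G = -3718 (G = 26*(-143) = -3718)
(d + q) + G = (21464 + 16129) - 3718 = 37593 - 3718 = 33875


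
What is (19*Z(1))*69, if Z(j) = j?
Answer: 1311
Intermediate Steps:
(19*Z(1))*69 = (19*1)*69 = 19*69 = 1311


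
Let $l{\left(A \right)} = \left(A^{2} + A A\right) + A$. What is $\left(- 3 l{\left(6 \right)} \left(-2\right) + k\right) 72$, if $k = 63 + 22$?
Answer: $39816$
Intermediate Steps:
$l{\left(A \right)} = A + 2 A^{2}$ ($l{\left(A \right)} = \left(A^{2} + A^{2}\right) + A = 2 A^{2} + A = A + 2 A^{2}$)
$k = 85$
$\left(- 3 l{\left(6 \right)} \left(-2\right) + k\right) 72 = \left(- 3 \cdot 6 \left(1 + 2 \cdot 6\right) \left(-2\right) + 85\right) 72 = \left(- 3 \cdot 6 \left(1 + 12\right) \left(-2\right) + 85\right) 72 = \left(- 3 \cdot 6 \cdot 13 \left(-2\right) + 85\right) 72 = \left(\left(-3\right) 78 \left(-2\right) + 85\right) 72 = \left(\left(-234\right) \left(-2\right) + 85\right) 72 = \left(468 + 85\right) 72 = 553 \cdot 72 = 39816$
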